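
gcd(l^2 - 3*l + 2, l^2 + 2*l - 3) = l - 1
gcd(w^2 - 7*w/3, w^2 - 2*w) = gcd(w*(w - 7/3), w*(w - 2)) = w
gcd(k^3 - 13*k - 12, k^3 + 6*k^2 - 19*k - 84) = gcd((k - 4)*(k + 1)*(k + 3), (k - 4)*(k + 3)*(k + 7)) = k^2 - k - 12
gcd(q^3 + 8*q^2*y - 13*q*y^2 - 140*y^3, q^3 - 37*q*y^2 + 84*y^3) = -q^2 - 3*q*y + 28*y^2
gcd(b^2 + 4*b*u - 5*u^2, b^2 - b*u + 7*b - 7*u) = -b + u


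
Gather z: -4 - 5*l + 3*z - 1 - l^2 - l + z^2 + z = -l^2 - 6*l + z^2 + 4*z - 5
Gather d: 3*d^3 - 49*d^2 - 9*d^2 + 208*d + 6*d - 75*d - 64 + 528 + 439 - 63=3*d^3 - 58*d^2 + 139*d + 840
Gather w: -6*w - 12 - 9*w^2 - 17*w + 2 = -9*w^2 - 23*w - 10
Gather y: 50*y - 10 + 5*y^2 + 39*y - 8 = 5*y^2 + 89*y - 18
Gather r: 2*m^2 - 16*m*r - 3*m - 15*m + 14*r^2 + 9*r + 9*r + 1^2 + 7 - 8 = 2*m^2 - 18*m + 14*r^2 + r*(18 - 16*m)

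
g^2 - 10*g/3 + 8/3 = (g - 2)*(g - 4/3)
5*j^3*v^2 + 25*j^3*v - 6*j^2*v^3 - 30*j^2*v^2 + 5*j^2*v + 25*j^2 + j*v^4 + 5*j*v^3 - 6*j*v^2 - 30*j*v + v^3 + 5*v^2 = (-5*j + v)*(-j + v)*(v + 5)*(j*v + 1)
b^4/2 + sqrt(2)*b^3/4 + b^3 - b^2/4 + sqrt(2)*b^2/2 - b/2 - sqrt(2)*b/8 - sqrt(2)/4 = (b/2 + 1)*(b - sqrt(2)/2)*(b + sqrt(2)/2)^2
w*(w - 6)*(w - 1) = w^3 - 7*w^2 + 6*w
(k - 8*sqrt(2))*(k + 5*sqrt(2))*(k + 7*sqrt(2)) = k^3 + 4*sqrt(2)*k^2 - 122*k - 560*sqrt(2)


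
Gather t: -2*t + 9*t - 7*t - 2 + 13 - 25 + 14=0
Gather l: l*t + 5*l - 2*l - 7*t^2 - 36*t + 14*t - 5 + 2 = l*(t + 3) - 7*t^2 - 22*t - 3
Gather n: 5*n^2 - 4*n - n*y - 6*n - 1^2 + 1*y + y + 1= 5*n^2 + n*(-y - 10) + 2*y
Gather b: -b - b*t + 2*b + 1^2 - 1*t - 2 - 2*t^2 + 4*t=b*(1 - t) - 2*t^2 + 3*t - 1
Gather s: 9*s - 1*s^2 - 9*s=-s^2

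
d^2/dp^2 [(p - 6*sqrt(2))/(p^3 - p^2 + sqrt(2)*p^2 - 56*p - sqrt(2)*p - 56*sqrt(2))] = 2*(-(p - 6*sqrt(2))*(-3*p^2 - 2*sqrt(2)*p + 2*p + sqrt(2) + 56)^2 + (-3*p^2 - 2*sqrt(2)*p + 2*p - (p - 6*sqrt(2))*(3*p - 1 + sqrt(2)) + sqrt(2) + 56)*(-p^3 - sqrt(2)*p^2 + p^2 + sqrt(2)*p + 56*p + 56*sqrt(2)))/(-p^3 - sqrt(2)*p^2 + p^2 + sqrt(2)*p + 56*p + 56*sqrt(2))^3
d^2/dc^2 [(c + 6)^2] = 2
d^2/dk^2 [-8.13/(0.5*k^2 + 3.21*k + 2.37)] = 8.13*(0.5*k^2 + 3.21*k - (1.0*k + 3.21)*(2.0*k + 6.42) + 2.37)/(0.5*k^2 + 3.21*k + 2.37)^3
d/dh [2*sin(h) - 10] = 2*cos(h)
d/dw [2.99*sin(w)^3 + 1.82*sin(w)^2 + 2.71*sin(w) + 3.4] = (8.97*sin(w)^2 + 3.64*sin(w) + 2.71)*cos(w)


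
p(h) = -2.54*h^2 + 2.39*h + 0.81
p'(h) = 2.39 - 5.08*h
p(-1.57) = -9.20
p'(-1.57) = 10.37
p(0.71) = 1.23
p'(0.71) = -1.22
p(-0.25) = 0.05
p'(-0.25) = 3.66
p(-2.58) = -22.26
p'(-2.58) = 15.50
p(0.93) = 0.84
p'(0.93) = -2.33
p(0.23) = 1.23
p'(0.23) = 1.22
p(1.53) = -1.48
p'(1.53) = -5.38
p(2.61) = -10.25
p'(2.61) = -10.87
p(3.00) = -14.88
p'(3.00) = -12.85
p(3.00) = -14.88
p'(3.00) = -12.85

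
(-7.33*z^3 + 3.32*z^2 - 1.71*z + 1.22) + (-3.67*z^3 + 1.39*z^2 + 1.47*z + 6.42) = -11.0*z^3 + 4.71*z^2 - 0.24*z + 7.64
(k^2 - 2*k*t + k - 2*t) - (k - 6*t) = k^2 - 2*k*t + 4*t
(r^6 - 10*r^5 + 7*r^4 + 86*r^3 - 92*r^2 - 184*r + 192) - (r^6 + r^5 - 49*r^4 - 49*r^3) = -11*r^5 + 56*r^4 + 135*r^3 - 92*r^2 - 184*r + 192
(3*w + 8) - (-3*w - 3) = 6*w + 11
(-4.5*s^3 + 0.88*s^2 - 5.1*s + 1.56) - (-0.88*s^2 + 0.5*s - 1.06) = -4.5*s^3 + 1.76*s^2 - 5.6*s + 2.62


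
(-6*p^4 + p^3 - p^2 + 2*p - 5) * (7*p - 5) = -42*p^5 + 37*p^4 - 12*p^3 + 19*p^2 - 45*p + 25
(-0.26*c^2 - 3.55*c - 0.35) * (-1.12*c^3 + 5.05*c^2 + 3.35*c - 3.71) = 0.2912*c^5 + 2.663*c^4 - 18.4065*c^3 - 12.6954*c^2 + 11.998*c + 1.2985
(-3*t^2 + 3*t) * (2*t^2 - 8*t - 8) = -6*t^4 + 30*t^3 - 24*t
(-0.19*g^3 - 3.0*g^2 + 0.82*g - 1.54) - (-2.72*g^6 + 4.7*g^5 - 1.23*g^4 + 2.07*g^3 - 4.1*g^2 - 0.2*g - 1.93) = 2.72*g^6 - 4.7*g^5 + 1.23*g^4 - 2.26*g^3 + 1.1*g^2 + 1.02*g + 0.39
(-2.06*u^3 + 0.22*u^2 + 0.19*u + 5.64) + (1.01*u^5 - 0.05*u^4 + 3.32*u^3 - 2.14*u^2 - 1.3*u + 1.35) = 1.01*u^5 - 0.05*u^4 + 1.26*u^3 - 1.92*u^2 - 1.11*u + 6.99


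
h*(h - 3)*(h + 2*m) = h^3 + 2*h^2*m - 3*h^2 - 6*h*m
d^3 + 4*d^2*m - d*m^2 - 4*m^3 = (d - m)*(d + m)*(d + 4*m)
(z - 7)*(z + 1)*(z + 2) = z^3 - 4*z^2 - 19*z - 14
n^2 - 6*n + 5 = (n - 5)*(n - 1)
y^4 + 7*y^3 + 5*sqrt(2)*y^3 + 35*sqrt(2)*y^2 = y^2*(y + 7)*(y + 5*sqrt(2))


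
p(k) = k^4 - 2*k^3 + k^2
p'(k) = 4*k^3 - 6*k^2 + 2*k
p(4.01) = 145.69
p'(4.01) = 169.46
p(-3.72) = 308.30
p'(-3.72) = -296.39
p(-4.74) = 740.25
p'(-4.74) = -570.27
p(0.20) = 0.03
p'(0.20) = 0.19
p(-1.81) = 25.87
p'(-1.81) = -47.00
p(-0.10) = 0.01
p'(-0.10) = -0.26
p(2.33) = 9.60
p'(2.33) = 22.68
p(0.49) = 0.06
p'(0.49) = 0.01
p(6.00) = 900.00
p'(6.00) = 660.00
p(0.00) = 0.00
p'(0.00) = 0.00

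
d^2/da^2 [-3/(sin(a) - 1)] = 3*(sin(a) + 2)/(sin(a) - 1)^2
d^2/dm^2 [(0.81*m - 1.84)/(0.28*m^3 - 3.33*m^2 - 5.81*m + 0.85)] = (0.381024*m^5 - 6.262536*m^4 + 48.04929*m^3 - 106.774944*m^2 - 197.210442*m - 126.638318)/(0.021952*m^9 - 0.783216*m^8 + 7.948164*m^7 - 4.222653*m^6 - 169.679643*m^5 - 317.243424*m^4 - 96.844811*m^3 + 78.86028*m^2 - 12.593175*m + 0.614125)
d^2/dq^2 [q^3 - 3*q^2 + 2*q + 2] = 6*q - 6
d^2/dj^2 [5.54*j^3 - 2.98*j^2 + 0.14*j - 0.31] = 33.24*j - 5.96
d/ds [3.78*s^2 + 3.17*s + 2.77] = 7.56*s + 3.17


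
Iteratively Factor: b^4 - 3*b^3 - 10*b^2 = (b)*(b^3 - 3*b^2 - 10*b) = b*(b + 2)*(b^2 - 5*b) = b^2*(b + 2)*(b - 5)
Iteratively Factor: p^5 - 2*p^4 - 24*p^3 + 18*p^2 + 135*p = (p - 3)*(p^4 + p^3 - 21*p^2 - 45*p) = p*(p - 3)*(p^3 + p^2 - 21*p - 45) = p*(p - 3)*(p + 3)*(p^2 - 2*p - 15) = p*(p - 3)*(p + 3)^2*(p - 5)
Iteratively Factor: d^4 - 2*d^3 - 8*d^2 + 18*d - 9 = (d - 1)*(d^3 - d^2 - 9*d + 9) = (d - 3)*(d - 1)*(d^2 + 2*d - 3) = (d - 3)*(d - 1)^2*(d + 3)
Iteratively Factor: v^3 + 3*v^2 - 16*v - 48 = (v + 4)*(v^2 - v - 12) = (v + 3)*(v + 4)*(v - 4)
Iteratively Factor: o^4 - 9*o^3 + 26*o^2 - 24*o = (o - 2)*(o^3 - 7*o^2 + 12*o) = (o - 3)*(o - 2)*(o^2 - 4*o) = (o - 4)*(o - 3)*(o - 2)*(o)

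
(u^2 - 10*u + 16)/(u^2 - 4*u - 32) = (u - 2)/(u + 4)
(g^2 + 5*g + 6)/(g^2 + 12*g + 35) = (g^2 + 5*g + 6)/(g^2 + 12*g + 35)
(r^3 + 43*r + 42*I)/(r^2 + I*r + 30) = (r^2 - 6*I*r + 7)/(r - 5*I)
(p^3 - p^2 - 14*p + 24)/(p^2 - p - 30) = (-p^3 + p^2 + 14*p - 24)/(-p^2 + p + 30)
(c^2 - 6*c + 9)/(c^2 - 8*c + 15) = (c - 3)/(c - 5)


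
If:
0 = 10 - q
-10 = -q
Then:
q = 10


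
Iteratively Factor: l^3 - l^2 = (l)*(l^2 - l) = l^2*(l - 1)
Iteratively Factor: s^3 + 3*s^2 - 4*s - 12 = (s + 2)*(s^2 + s - 6) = (s + 2)*(s + 3)*(s - 2)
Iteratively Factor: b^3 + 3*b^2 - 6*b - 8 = (b + 4)*(b^2 - b - 2) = (b + 1)*(b + 4)*(b - 2)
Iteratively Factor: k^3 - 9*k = (k)*(k^2 - 9) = k*(k + 3)*(k - 3)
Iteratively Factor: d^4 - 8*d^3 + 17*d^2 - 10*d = (d - 2)*(d^3 - 6*d^2 + 5*d) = (d - 5)*(d - 2)*(d^2 - d) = (d - 5)*(d - 2)*(d - 1)*(d)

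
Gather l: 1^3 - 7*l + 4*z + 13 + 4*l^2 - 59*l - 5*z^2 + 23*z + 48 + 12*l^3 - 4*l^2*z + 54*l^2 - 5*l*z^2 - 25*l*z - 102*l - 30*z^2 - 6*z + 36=12*l^3 + l^2*(58 - 4*z) + l*(-5*z^2 - 25*z - 168) - 35*z^2 + 21*z + 98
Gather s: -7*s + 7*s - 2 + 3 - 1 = 0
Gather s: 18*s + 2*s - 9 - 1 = 20*s - 10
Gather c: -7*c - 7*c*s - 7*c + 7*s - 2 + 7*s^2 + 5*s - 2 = c*(-7*s - 14) + 7*s^2 + 12*s - 4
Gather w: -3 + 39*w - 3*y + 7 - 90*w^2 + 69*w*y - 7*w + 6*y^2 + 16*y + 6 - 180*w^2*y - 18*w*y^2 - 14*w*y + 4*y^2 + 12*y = w^2*(-180*y - 90) + w*(-18*y^2 + 55*y + 32) + 10*y^2 + 25*y + 10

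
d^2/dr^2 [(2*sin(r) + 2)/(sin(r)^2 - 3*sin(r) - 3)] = 2*(-sin(r)^5 - 7*sin(r)^4 - 7*sin(r)^3 - 6*sin(r)^2 + 6)/(sin(r)^2 - 3*sin(r) - 3)^3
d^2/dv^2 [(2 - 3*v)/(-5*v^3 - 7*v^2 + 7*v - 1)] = 2*(225*v^5 + 15*v^4 - 308*v^3 - 174*v^2 + 261*v - 63)/(125*v^9 + 525*v^8 + 210*v^7 - 1052*v^6 - 84*v^5 + 966*v^4 - 622*v^3 + 168*v^2 - 21*v + 1)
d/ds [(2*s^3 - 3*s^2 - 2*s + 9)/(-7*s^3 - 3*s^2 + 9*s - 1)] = (-27*s^4 + 8*s^3 + 150*s^2 + 60*s - 79)/(49*s^6 + 42*s^5 - 117*s^4 - 40*s^3 + 87*s^2 - 18*s + 1)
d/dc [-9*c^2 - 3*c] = -18*c - 3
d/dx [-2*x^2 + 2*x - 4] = 2 - 4*x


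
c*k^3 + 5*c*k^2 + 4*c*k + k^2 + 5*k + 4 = (k + 1)*(k + 4)*(c*k + 1)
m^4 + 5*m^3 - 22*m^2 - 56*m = m*(m - 4)*(m + 2)*(m + 7)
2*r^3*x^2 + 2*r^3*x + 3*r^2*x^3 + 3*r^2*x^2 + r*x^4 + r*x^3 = x*(r + x)*(2*r + x)*(r*x + r)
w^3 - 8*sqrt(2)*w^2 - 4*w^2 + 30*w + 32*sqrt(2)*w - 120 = (w - 4)*(w - 5*sqrt(2))*(w - 3*sqrt(2))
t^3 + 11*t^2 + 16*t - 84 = (t - 2)*(t + 6)*(t + 7)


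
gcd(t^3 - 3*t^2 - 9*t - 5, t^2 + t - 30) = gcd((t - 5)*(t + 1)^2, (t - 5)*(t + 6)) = t - 5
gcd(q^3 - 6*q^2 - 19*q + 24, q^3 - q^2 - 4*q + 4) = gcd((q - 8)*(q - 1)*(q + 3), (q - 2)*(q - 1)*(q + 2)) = q - 1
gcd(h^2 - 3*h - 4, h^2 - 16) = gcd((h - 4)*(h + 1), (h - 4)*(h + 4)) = h - 4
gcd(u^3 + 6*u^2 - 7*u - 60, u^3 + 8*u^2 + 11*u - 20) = u^2 + 9*u + 20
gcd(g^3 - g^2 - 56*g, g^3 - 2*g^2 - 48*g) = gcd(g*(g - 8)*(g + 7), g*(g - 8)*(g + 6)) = g^2 - 8*g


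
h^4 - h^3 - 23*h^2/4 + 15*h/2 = h*(h - 2)*(h - 3/2)*(h + 5/2)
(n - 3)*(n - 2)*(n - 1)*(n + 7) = n^4 + n^3 - 31*n^2 + 71*n - 42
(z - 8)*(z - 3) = z^2 - 11*z + 24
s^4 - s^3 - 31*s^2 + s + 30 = (s - 6)*(s - 1)*(s + 1)*(s + 5)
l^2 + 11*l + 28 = (l + 4)*(l + 7)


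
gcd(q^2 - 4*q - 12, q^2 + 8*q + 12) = q + 2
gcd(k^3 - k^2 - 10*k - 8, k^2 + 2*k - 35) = 1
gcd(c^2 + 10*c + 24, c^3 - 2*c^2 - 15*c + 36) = c + 4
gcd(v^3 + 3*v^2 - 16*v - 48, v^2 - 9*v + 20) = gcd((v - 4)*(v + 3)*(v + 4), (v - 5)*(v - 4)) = v - 4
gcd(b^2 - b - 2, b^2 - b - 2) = b^2 - b - 2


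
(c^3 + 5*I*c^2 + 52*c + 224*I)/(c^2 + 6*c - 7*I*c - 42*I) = (c^2 + 12*I*c - 32)/(c + 6)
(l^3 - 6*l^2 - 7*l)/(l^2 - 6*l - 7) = l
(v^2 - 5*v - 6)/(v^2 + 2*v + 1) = (v - 6)/(v + 1)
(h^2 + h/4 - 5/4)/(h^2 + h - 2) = (h + 5/4)/(h + 2)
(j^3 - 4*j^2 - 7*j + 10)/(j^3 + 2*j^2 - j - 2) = (j - 5)/(j + 1)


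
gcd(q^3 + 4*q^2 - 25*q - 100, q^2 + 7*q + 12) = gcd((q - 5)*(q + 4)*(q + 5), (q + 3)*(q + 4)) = q + 4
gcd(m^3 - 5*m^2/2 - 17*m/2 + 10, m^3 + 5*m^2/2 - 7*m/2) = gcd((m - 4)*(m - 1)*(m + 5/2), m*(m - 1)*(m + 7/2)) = m - 1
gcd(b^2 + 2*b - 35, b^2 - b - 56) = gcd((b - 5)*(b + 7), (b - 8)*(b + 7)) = b + 7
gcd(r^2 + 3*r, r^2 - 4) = 1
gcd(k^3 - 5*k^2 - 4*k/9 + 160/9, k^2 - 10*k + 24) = k - 4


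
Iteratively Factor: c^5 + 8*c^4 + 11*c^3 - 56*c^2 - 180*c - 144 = (c - 3)*(c^4 + 11*c^3 + 44*c^2 + 76*c + 48) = (c - 3)*(c + 4)*(c^3 + 7*c^2 + 16*c + 12) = (c - 3)*(c + 2)*(c + 4)*(c^2 + 5*c + 6) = (c - 3)*(c + 2)*(c + 3)*(c + 4)*(c + 2)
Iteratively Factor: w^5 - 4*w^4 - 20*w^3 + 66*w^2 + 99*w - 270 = (w - 5)*(w^4 + w^3 - 15*w^2 - 9*w + 54) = (w - 5)*(w + 3)*(w^3 - 2*w^2 - 9*w + 18) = (w - 5)*(w - 3)*(w + 3)*(w^2 + w - 6) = (w - 5)*(w - 3)*(w + 3)^2*(w - 2)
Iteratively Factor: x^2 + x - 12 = (x - 3)*(x + 4)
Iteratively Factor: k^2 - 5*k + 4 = (k - 4)*(k - 1)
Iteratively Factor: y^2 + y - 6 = (y - 2)*(y + 3)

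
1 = 1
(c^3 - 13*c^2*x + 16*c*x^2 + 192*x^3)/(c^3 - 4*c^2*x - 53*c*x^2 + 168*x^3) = (-c^2 + 5*c*x + 24*x^2)/(-c^2 - 4*c*x + 21*x^2)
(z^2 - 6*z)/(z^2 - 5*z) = (z - 6)/(z - 5)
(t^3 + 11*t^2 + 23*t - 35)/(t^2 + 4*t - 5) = t + 7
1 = 1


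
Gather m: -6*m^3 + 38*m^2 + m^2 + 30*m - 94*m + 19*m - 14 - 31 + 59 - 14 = -6*m^3 + 39*m^2 - 45*m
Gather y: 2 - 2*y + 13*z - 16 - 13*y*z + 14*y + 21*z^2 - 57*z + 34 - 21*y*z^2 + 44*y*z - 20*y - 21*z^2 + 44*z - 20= y*(-21*z^2 + 31*z - 8)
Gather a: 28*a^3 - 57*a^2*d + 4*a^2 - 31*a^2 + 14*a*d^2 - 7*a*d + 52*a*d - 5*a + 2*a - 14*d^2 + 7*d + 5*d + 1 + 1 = 28*a^3 + a^2*(-57*d - 27) + a*(14*d^2 + 45*d - 3) - 14*d^2 + 12*d + 2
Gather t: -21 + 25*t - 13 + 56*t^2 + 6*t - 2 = 56*t^2 + 31*t - 36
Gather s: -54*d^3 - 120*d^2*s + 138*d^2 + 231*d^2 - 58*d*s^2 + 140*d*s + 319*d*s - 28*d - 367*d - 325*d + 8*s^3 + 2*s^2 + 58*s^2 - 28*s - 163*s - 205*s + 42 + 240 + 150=-54*d^3 + 369*d^2 - 720*d + 8*s^3 + s^2*(60 - 58*d) + s*(-120*d^2 + 459*d - 396) + 432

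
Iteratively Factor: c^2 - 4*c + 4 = (c - 2)*(c - 2)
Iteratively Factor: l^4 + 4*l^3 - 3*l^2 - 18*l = (l)*(l^3 + 4*l^2 - 3*l - 18) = l*(l - 2)*(l^2 + 6*l + 9) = l*(l - 2)*(l + 3)*(l + 3)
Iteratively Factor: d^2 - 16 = (d + 4)*(d - 4)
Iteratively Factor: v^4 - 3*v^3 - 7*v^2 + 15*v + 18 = (v - 3)*(v^3 - 7*v - 6) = (v - 3)*(v + 1)*(v^2 - v - 6) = (v - 3)*(v + 1)*(v + 2)*(v - 3)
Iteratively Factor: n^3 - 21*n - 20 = (n - 5)*(n^2 + 5*n + 4) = (n - 5)*(n + 1)*(n + 4)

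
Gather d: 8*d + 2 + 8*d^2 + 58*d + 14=8*d^2 + 66*d + 16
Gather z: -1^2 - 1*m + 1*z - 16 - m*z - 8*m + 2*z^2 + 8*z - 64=-9*m + 2*z^2 + z*(9 - m) - 81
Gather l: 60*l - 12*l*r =l*(60 - 12*r)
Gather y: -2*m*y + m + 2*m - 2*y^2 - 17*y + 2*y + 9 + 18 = 3*m - 2*y^2 + y*(-2*m - 15) + 27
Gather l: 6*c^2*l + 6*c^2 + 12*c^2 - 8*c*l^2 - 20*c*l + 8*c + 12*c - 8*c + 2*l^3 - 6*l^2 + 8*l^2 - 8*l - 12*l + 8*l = 18*c^2 + 12*c + 2*l^3 + l^2*(2 - 8*c) + l*(6*c^2 - 20*c - 12)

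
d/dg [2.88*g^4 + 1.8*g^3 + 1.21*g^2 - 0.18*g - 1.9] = 11.52*g^3 + 5.4*g^2 + 2.42*g - 0.18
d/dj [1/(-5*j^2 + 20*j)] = 2*(j - 2)/(5*j^2*(j - 4)^2)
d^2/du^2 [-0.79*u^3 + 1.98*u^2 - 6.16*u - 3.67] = 3.96 - 4.74*u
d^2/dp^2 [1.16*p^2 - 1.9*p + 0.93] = 2.32000000000000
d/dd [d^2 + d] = 2*d + 1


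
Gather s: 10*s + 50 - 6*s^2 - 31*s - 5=-6*s^2 - 21*s + 45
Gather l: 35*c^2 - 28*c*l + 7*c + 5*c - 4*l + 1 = 35*c^2 + 12*c + l*(-28*c - 4) + 1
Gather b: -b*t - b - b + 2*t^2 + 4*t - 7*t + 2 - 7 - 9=b*(-t - 2) + 2*t^2 - 3*t - 14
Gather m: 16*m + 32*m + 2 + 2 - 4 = 48*m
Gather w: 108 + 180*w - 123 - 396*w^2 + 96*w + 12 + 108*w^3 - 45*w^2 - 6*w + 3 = 108*w^3 - 441*w^2 + 270*w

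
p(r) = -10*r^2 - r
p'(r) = -20*r - 1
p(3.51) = -126.71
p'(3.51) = -71.20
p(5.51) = -309.11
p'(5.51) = -111.20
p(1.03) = -11.64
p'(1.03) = -21.60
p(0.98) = -10.58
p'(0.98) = -20.60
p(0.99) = -10.79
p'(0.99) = -20.80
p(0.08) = -0.14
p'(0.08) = -2.60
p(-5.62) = -310.22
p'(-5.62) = 111.40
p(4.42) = -199.78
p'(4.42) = -89.40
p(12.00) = -1452.00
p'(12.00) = -241.00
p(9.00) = -819.00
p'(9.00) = -181.00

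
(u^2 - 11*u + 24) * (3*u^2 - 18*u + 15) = 3*u^4 - 51*u^3 + 285*u^2 - 597*u + 360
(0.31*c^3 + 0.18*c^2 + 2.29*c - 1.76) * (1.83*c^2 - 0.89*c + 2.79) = 0.5673*c^5 + 0.0535*c^4 + 4.8954*c^3 - 4.7567*c^2 + 7.9555*c - 4.9104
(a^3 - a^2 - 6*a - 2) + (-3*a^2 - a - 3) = a^3 - 4*a^2 - 7*a - 5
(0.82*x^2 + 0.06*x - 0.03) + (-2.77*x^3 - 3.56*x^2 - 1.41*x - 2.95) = -2.77*x^3 - 2.74*x^2 - 1.35*x - 2.98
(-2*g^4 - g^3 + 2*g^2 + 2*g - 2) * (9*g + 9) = -18*g^5 - 27*g^4 + 9*g^3 + 36*g^2 - 18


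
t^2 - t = t*(t - 1)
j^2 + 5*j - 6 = (j - 1)*(j + 6)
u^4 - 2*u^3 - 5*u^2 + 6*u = u*(u - 3)*(u - 1)*(u + 2)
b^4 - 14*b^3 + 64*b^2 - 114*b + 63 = (b - 7)*(b - 3)^2*(b - 1)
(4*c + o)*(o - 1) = 4*c*o - 4*c + o^2 - o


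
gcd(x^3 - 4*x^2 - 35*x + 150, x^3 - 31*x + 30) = x^2 + x - 30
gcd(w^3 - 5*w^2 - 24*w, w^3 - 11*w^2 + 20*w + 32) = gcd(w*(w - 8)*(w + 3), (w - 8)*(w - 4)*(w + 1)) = w - 8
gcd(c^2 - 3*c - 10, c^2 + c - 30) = c - 5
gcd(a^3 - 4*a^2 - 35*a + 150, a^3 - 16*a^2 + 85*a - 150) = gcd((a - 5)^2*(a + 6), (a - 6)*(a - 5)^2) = a^2 - 10*a + 25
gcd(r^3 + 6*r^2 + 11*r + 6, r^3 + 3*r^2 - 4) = r + 2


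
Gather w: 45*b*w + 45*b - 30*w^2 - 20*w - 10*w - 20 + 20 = 45*b - 30*w^2 + w*(45*b - 30)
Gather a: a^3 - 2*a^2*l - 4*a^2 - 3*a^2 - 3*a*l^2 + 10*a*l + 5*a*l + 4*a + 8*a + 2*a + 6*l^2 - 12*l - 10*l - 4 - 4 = a^3 + a^2*(-2*l - 7) + a*(-3*l^2 + 15*l + 14) + 6*l^2 - 22*l - 8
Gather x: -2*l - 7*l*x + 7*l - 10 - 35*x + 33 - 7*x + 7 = 5*l + x*(-7*l - 42) + 30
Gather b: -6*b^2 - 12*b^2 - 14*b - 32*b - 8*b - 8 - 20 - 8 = -18*b^2 - 54*b - 36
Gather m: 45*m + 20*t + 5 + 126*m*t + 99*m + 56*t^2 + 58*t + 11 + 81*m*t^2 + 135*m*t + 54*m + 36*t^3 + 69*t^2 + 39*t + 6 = m*(81*t^2 + 261*t + 198) + 36*t^3 + 125*t^2 + 117*t + 22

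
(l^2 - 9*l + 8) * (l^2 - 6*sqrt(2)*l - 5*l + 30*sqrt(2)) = l^4 - 14*l^3 - 6*sqrt(2)*l^3 + 53*l^2 + 84*sqrt(2)*l^2 - 318*sqrt(2)*l - 40*l + 240*sqrt(2)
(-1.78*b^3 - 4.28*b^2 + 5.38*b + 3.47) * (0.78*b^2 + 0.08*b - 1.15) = -1.3884*b^5 - 3.4808*b^4 + 5.901*b^3 + 8.059*b^2 - 5.9094*b - 3.9905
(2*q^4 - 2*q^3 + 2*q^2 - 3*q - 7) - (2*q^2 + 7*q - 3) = 2*q^4 - 2*q^3 - 10*q - 4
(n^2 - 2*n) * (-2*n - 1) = -2*n^3 + 3*n^2 + 2*n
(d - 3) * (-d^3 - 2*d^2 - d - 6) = -d^4 + d^3 + 5*d^2 - 3*d + 18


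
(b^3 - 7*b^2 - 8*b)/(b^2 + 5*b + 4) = b*(b - 8)/(b + 4)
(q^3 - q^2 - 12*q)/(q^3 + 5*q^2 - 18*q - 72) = q/(q + 6)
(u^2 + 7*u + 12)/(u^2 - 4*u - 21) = (u + 4)/(u - 7)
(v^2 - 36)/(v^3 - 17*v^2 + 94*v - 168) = (v + 6)/(v^2 - 11*v + 28)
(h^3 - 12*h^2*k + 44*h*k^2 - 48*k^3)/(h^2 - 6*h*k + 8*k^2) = h - 6*k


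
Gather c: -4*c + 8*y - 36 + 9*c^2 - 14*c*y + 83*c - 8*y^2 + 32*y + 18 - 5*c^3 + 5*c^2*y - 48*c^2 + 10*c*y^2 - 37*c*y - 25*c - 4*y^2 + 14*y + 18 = -5*c^3 + c^2*(5*y - 39) + c*(10*y^2 - 51*y + 54) - 12*y^2 + 54*y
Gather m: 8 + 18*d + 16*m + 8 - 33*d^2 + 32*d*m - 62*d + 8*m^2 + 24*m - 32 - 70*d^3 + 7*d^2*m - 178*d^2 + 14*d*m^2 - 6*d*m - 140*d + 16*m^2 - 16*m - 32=-70*d^3 - 211*d^2 - 184*d + m^2*(14*d + 24) + m*(7*d^2 + 26*d + 24) - 48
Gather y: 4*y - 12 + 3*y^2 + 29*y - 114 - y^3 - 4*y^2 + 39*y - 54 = -y^3 - y^2 + 72*y - 180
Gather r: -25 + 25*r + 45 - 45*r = 20 - 20*r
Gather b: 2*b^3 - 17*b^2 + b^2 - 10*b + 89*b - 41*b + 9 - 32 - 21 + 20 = 2*b^3 - 16*b^2 + 38*b - 24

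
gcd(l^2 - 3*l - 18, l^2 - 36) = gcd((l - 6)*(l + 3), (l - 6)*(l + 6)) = l - 6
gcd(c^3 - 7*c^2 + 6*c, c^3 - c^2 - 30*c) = c^2 - 6*c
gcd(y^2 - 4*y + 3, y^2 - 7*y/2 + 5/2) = y - 1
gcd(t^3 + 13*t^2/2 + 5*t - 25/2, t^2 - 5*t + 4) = t - 1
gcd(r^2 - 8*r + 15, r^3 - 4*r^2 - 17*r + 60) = r^2 - 8*r + 15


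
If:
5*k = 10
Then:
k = 2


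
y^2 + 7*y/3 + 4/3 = (y + 1)*(y + 4/3)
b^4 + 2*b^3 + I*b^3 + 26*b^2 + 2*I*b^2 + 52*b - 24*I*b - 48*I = (b + 2)*(b - 4*I)*(b - I)*(b + 6*I)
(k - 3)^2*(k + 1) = k^3 - 5*k^2 + 3*k + 9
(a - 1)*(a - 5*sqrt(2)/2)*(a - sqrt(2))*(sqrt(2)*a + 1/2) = sqrt(2)*a^4 - 13*a^3/2 - sqrt(2)*a^3 + 13*sqrt(2)*a^2/4 + 13*a^2/2 - 13*sqrt(2)*a/4 + 5*a/2 - 5/2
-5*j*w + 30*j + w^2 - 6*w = (-5*j + w)*(w - 6)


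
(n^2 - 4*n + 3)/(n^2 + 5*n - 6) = (n - 3)/(n + 6)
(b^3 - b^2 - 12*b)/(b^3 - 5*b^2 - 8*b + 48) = b/(b - 4)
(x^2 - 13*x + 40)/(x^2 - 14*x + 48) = (x - 5)/(x - 6)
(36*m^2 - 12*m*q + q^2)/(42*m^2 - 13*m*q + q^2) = (-6*m + q)/(-7*m + q)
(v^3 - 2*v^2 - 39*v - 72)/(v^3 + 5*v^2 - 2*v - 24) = (v^2 - 5*v - 24)/(v^2 + 2*v - 8)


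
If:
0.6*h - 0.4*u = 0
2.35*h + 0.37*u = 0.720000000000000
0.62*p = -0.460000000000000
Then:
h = 0.25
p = -0.74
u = 0.37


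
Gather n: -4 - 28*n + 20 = 16 - 28*n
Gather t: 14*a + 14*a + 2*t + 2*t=28*a + 4*t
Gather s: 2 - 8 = -6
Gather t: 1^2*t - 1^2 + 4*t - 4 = 5*t - 5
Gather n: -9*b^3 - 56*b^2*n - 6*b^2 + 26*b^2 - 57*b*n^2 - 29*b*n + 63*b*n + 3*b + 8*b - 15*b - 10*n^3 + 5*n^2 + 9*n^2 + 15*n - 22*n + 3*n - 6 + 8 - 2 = -9*b^3 + 20*b^2 - 4*b - 10*n^3 + n^2*(14 - 57*b) + n*(-56*b^2 + 34*b - 4)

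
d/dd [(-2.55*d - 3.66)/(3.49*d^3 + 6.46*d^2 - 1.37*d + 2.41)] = (17.799*d^3 + 54.7932*d^2 + 47.2872*d - 11.1597)/(12.1801*d^6 + 45.0908*d^5 + 32.169*d^4 - 0.878599999999999*d^3 + 33.0141*d^2 - 6.6034*d + 5.8081)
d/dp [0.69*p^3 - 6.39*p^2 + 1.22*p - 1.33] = 2.07*p^2 - 12.78*p + 1.22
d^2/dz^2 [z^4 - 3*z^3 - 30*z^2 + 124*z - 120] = 12*z^2 - 18*z - 60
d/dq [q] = 1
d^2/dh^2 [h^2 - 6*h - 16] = 2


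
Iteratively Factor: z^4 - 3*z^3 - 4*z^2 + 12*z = (z)*(z^3 - 3*z^2 - 4*z + 12) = z*(z + 2)*(z^2 - 5*z + 6) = z*(z - 3)*(z + 2)*(z - 2)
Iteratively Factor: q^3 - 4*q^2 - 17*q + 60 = (q - 3)*(q^2 - q - 20) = (q - 3)*(q + 4)*(q - 5)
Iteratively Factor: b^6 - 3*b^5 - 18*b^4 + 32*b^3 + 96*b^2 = (b - 4)*(b^5 + b^4 - 14*b^3 - 24*b^2) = (b - 4)^2*(b^4 + 5*b^3 + 6*b^2) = (b - 4)^2*(b + 3)*(b^3 + 2*b^2) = b*(b - 4)^2*(b + 3)*(b^2 + 2*b) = b*(b - 4)^2*(b + 2)*(b + 3)*(b)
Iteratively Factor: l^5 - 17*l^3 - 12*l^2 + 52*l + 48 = (l + 3)*(l^4 - 3*l^3 - 8*l^2 + 12*l + 16) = (l + 2)*(l + 3)*(l^3 - 5*l^2 + 2*l + 8) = (l + 1)*(l + 2)*(l + 3)*(l^2 - 6*l + 8) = (l - 2)*(l + 1)*(l + 2)*(l + 3)*(l - 4)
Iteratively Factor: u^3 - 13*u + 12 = (u + 4)*(u^2 - 4*u + 3) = (u - 1)*(u + 4)*(u - 3)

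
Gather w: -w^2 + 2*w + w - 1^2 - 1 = -w^2 + 3*w - 2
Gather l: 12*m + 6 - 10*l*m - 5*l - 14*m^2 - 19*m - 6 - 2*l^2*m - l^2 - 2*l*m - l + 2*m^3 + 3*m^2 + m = l^2*(-2*m - 1) + l*(-12*m - 6) + 2*m^3 - 11*m^2 - 6*m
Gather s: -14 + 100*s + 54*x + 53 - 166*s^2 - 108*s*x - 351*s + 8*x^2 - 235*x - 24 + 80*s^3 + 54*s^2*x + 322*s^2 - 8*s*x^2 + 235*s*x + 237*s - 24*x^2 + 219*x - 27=80*s^3 + s^2*(54*x + 156) + s*(-8*x^2 + 127*x - 14) - 16*x^2 + 38*x - 12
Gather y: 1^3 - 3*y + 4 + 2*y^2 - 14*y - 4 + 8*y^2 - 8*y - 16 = 10*y^2 - 25*y - 15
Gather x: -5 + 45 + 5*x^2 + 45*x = 5*x^2 + 45*x + 40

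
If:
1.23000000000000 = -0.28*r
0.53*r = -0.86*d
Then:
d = 2.71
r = -4.39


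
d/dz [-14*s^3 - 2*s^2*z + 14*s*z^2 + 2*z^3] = -2*s^2 + 28*s*z + 6*z^2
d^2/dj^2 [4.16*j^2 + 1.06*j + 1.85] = 8.32000000000000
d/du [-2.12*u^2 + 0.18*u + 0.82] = 0.18 - 4.24*u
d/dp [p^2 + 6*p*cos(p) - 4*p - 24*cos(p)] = -6*p*sin(p) + 2*p + 24*sin(p) + 6*cos(p) - 4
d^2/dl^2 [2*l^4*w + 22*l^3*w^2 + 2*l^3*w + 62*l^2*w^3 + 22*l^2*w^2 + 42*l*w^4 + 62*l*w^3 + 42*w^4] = 4*w*(6*l^2 + 33*l*w + 3*l + 31*w^2 + 11*w)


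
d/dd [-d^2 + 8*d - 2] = 8 - 2*d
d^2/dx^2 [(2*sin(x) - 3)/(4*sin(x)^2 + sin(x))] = (-32*sin(x)^2 + 200*sin(x) + 100 - 285/sin(x) - 72/sin(x)^2 - 6/sin(x)^3)/(4*sin(x) + 1)^3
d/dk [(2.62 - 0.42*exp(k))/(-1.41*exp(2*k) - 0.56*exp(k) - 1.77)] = (-0.5922*exp(2*k) + 7.3884*exp(k) + 2.2106)*exp(k)/(1.9881*exp(4*k) + 1.5792*exp(3*k) + 5.305*exp(2*k) + 1.9824*exp(k) + 3.1329)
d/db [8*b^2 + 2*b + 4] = 16*b + 2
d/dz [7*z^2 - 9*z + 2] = 14*z - 9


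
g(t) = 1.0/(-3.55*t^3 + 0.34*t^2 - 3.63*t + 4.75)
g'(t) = 1.0*(10.65*t^2 - 0.68*t + 3.63)/(-3.55*t^3 + 0.34*t^2 - 3.63*t + 4.75)^2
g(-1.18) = 0.07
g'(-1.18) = 0.08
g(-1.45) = 0.05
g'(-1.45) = 0.06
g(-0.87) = 0.10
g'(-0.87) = 0.11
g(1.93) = -0.04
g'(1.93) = 0.06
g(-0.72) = 0.11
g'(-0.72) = 0.12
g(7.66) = -0.00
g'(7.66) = 0.00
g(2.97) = -0.01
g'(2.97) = 0.01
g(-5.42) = 0.00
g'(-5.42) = 0.00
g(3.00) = -0.01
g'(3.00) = 0.01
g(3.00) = -0.01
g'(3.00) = 0.01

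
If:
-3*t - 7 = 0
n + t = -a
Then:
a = 7/3 - n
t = -7/3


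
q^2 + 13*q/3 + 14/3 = (q + 2)*(q + 7/3)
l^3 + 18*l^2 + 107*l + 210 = (l + 5)*(l + 6)*(l + 7)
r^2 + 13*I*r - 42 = (r + 6*I)*(r + 7*I)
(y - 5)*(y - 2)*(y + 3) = y^3 - 4*y^2 - 11*y + 30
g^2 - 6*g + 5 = (g - 5)*(g - 1)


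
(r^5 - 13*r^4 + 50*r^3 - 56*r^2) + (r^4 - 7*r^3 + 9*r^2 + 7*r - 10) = r^5 - 12*r^4 + 43*r^3 - 47*r^2 + 7*r - 10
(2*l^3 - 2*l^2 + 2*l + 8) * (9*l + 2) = 18*l^4 - 14*l^3 + 14*l^2 + 76*l + 16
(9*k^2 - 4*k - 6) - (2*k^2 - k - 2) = 7*k^2 - 3*k - 4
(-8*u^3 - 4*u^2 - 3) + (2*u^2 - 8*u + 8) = -8*u^3 - 2*u^2 - 8*u + 5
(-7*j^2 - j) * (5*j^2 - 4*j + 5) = -35*j^4 + 23*j^3 - 31*j^2 - 5*j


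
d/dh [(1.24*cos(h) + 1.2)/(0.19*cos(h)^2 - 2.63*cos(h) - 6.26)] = (0.2356*cos(h)^2 + 0.456*cos(h) + 4.6064)*sin(h)/(0.0361*cos(h)^4 - 0.9994*cos(h)^3 + 4.5381*cos(h)^2 + 32.9276*cos(h) + 39.1876)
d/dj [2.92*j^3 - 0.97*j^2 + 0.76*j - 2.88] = 8.76*j^2 - 1.94*j + 0.76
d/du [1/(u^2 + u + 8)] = (-2*u - 1)/(u^2 + u + 8)^2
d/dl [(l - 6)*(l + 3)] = 2*l - 3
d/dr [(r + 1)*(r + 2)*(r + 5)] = 3*r^2 + 16*r + 17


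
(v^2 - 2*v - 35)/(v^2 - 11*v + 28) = (v + 5)/(v - 4)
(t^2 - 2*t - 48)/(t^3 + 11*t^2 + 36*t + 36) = (t - 8)/(t^2 + 5*t + 6)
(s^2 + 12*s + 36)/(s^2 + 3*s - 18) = (s + 6)/(s - 3)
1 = 1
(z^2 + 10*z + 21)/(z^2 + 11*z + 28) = (z + 3)/(z + 4)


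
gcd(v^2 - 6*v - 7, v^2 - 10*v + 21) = v - 7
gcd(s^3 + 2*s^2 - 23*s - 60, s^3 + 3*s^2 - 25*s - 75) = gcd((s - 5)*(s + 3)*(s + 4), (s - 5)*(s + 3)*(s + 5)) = s^2 - 2*s - 15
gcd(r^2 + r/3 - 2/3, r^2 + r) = r + 1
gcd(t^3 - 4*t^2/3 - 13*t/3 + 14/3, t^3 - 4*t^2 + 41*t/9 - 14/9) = t^2 - 10*t/3 + 7/3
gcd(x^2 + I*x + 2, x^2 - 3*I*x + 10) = x + 2*I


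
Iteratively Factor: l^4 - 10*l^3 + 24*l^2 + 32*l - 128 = (l - 4)*(l^3 - 6*l^2 + 32) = (l - 4)*(l + 2)*(l^2 - 8*l + 16) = (l - 4)^2*(l + 2)*(l - 4)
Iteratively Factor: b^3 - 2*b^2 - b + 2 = (b - 1)*(b^2 - b - 2) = (b - 2)*(b - 1)*(b + 1)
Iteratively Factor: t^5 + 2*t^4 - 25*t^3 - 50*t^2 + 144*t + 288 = (t - 3)*(t^4 + 5*t^3 - 10*t^2 - 80*t - 96) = (t - 4)*(t - 3)*(t^3 + 9*t^2 + 26*t + 24) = (t - 4)*(t - 3)*(t + 3)*(t^2 + 6*t + 8) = (t - 4)*(t - 3)*(t + 3)*(t + 4)*(t + 2)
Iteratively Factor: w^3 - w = (w - 1)*(w^2 + w) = w*(w - 1)*(w + 1)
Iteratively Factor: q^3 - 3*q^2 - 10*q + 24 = (q - 2)*(q^2 - q - 12) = (q - 4)*(q - 2)*(q + 3)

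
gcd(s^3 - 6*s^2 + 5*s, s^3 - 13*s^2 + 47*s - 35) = s^2 - 6*s + 5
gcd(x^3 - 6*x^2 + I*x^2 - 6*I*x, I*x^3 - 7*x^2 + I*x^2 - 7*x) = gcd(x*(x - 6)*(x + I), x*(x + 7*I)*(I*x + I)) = x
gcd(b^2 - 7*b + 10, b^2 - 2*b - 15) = b - 5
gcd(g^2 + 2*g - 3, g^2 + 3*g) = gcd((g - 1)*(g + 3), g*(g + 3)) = g + 3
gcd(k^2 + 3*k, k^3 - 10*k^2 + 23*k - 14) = 1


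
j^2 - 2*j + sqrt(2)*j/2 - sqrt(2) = (j - 2)*(j + sqrt(2)/2)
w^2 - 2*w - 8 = (w - 4)*(w + 2)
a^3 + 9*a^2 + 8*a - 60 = (a - 2)*(a + 5)*(a + 6)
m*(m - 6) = m^2 - 6*m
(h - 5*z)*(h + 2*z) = h^2 - 3*h*z - 10*z^2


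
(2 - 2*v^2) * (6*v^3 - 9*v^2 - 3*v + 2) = -12*v^5 + 18*v^4 + 18*v^3 - 22*v^2 - 6*v + 4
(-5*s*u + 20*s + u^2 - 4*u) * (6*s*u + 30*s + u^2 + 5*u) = -30*s^2*u^2 - 30*s^2*u + 600*s^2 + s*u^3 + s*u^2 - 20*s*u + u^4 + u^3 - 20*u^2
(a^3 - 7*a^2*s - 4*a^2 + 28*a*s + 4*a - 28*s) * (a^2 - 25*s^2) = a^5 - 7*a^4*s - 4*a^4 - 25*a^3*s^2 + 28*a^3*s + 4*a^3 + 175*a^2*s^3 + 100*a^2*s^2 - 28*a^2*s - 700*a*s^3 - 100*a*s^2 + 700*s^3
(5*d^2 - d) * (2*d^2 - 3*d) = 10*d^4 - 17*d^3 + 3*d^2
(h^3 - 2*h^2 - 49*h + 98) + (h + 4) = h^3 - 2*h^2 - 48*h + 102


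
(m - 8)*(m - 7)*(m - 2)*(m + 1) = m^4 - 16*m^3 + 69*m^2 - 26*m - 112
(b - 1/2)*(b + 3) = b^2 + 5*b/2 - 3/2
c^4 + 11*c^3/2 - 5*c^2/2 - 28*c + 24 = (c - 3/2)*(c - 1)*(c + 4)^2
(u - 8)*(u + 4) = u^2 - 4*u - 32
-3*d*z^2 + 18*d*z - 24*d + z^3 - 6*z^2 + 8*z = (-3*d + z)*(z - 4)*(z - 2)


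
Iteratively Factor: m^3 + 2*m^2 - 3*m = (m + 3)*(m^2 - m) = (m - 1)*(m + 3)*(m)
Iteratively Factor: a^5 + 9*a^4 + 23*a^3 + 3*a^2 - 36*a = (a + 3)*(a^4 + 6*a^3 + 5*a^2 - 12*a) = a*(a + 3)*(a^3 + 6*a^2 + 5*a - 12) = a*(a - 1)*(a + 3)*(a^2 + 7*a + 12) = a*(a - 1)*(a + 3)^2*(a + 4)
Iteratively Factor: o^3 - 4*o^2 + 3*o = (o - 1)*(o^2 - 3*o) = o*(o - 1)*(o - 3)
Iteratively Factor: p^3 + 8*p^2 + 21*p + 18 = (p + 3)*(p^2 + 5*p + 6) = (p + 2)*(p + 3)*(p + 3)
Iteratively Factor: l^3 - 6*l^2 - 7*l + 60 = (l - 4)*(l^2 - 2*l - 15) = (l - 5)*(l - 4)*(l + 3)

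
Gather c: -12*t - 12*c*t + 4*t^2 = -12*c*t + 4*t^2 - 12*t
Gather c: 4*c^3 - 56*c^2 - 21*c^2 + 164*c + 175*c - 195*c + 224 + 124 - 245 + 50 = 4*c^3 - 77*c^2 + 144*c + 153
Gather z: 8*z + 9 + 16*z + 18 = 24*z + 27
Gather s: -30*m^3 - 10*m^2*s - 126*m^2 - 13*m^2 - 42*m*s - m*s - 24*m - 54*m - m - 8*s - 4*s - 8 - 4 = -30*m^3 - 139*m^2 - 79*m + s*(-10*m^2 - 43*m - 12) - 12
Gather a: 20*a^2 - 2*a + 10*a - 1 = 20*a^2 + 8*a - 1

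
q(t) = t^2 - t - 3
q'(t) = 2*t - 1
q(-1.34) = 0.14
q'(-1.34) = -3.68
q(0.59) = -3.24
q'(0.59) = 0.18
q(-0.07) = -2.93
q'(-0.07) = -1.14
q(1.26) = -2.67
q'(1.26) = 1.52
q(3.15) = 3.77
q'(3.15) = 5.30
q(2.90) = 2.51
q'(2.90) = 4.80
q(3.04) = 3.20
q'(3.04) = 5.08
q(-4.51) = 21.85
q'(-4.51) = -10.02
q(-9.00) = 87.00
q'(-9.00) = -19.00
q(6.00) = 27.00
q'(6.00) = 11.00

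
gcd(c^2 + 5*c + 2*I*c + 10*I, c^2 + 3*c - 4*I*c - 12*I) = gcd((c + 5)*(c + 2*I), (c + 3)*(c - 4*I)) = 1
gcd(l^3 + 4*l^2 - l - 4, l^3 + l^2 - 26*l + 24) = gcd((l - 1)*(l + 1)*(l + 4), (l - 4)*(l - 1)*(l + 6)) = l - 1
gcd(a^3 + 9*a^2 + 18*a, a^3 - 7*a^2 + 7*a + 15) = 1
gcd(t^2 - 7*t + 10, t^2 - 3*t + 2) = t - 2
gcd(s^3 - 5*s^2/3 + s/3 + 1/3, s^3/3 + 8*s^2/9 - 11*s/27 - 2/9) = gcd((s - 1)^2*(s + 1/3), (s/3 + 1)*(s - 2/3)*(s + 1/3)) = s + 1/3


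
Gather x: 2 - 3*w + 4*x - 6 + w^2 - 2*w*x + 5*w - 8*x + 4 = w^2 + 2*w + x*(-2*w - 4)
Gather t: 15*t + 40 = 15*t + 40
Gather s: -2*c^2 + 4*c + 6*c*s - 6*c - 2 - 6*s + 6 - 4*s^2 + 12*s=-2*c^2 - 2*c - 4*s^2 + s*(6*c + 6) + 4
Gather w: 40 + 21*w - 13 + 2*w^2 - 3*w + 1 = 2*w^2 + 18*w + 28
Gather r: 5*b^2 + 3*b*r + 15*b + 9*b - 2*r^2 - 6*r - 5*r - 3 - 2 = 5*b^2 + 24*b - 2*r^2 + r*(3*b - 11) - 5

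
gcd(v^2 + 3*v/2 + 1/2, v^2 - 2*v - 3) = v + 1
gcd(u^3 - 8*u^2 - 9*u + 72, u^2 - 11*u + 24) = u^2 - 11*u + 24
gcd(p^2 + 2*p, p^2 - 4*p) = p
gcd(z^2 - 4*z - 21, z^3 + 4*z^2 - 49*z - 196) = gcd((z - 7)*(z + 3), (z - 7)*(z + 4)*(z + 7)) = z - 7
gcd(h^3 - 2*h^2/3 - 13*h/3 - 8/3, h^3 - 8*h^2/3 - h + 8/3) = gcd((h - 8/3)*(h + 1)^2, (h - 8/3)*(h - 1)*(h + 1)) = h^2 - 5*h/3 - 8/3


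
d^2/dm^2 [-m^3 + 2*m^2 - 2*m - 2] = 4 - 6*m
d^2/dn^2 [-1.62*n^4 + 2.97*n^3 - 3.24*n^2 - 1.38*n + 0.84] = -19.44*n^2 + 17.82*n - 6.48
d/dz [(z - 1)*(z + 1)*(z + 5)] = 3*z^2 + 10*z - 1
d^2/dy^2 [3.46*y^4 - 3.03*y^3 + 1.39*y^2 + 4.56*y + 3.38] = 41.52*y^2 - 18.18*y + 2.78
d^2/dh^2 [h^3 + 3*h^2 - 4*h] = 6*h + 6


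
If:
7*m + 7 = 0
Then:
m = -1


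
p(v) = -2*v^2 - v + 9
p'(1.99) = -8.96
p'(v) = -4*v - 1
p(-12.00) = -267.00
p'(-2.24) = 7.96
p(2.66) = -7.81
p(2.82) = -9.72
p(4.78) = -41.48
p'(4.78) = -20.12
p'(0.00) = -1.00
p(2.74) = -8.76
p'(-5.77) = 22.08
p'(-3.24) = 11.96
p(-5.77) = -51.82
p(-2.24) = 1.20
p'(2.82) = -12.28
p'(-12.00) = 47.00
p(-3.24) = -8.76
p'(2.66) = -11.64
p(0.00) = 9.00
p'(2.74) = -11.96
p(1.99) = -0.91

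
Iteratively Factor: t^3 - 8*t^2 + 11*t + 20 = (t - 5)*(t^2 - 3*t - 4) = (t - 5)*(t + 1)*(t - 4)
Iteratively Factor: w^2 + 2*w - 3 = (w - 1)*(w + 3)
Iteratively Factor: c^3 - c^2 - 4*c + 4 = (c - 2)*(c^2 + c - 2) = (c - 2)*(c + 2)*(c - 1)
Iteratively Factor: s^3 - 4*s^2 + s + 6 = (s + 1)*(s^2 - 5*s + 6) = (s - 3)*(s + 1)*(s - 2)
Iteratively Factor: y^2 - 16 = (y - 4)*(y + 4)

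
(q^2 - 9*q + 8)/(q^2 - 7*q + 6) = (q - 8)/(q - 6)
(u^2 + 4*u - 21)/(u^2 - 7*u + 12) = (u + 7)/(u - 4)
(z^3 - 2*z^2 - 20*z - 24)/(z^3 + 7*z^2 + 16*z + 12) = (z - 6)/(z + 3)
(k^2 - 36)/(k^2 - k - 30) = (k + 6)/(k + 5)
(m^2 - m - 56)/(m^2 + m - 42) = (m - 8)/(m - 6)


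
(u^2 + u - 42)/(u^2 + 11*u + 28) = (u - 6)/(u + 4)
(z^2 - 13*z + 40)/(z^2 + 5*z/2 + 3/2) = 2*(z^2 - 13*z + 40)/(2*z^2 + 5*z + 3)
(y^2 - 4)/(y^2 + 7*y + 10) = (y - 2)/(y + 5)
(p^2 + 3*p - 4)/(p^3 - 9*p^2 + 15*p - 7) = (p + 4)/(p^2 - 8*p + 7)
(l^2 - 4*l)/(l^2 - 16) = l/(l + 4)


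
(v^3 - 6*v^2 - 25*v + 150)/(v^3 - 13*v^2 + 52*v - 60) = (v + 5)/(v - 2)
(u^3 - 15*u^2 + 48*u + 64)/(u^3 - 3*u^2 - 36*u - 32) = (u - 8)/(u + 4)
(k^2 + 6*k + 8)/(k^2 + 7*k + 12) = (k + 2)/(k + 3)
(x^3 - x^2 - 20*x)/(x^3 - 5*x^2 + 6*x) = (x^2 - x - 20)/(x^2 - 5*x + 6)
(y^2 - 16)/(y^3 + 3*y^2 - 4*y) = (y - 4)/(y*(y - 1))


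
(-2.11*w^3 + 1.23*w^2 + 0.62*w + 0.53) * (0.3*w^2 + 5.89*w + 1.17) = -0.633*w^5 - 12.0589*w^4 + 4.962*w^3 + 5.2499*w^2 + 3.8471*w + 0.6201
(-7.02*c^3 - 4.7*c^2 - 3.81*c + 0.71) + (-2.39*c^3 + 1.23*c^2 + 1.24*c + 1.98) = -9.41*c^3 - 3.47*c^2 - 2.57*c + 2.69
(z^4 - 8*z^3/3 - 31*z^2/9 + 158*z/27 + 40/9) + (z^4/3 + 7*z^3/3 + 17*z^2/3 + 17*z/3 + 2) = 4*z^4/3 - z^3/3 + 20*z^2/9 + 311*z/27 + 58/9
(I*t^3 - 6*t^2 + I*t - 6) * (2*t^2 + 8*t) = 2*I*t^5 - 12*t^4 + 8*I*t^4 - 48*t^3 + 2*I*t^3 - 12*t^2 + 8*I*t^2 - 48*t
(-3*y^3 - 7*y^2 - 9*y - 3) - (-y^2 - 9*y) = -3*y^3 - 6*y^2 - 3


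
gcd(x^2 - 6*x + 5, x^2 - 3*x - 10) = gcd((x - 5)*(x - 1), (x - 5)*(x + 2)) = x - 5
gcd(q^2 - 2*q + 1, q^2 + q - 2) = q - 1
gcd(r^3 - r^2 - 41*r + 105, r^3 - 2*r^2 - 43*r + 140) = r^2 + 2*r - 35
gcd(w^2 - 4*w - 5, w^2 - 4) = 1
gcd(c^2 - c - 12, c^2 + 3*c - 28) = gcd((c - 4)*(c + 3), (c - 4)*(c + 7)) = c - 4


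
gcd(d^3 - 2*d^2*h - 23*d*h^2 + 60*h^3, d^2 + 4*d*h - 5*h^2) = d + 5*h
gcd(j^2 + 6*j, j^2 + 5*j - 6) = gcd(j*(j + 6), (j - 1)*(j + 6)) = j + 6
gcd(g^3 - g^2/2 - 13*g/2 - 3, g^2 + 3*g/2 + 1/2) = g + 1/2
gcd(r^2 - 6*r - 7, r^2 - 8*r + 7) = r - 7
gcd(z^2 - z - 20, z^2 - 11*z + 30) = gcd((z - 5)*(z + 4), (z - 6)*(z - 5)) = z - 5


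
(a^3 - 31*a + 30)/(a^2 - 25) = (a^2 + 5*a - 6)/(a + 5)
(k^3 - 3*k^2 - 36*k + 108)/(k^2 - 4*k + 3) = (k^2 - 36)/(k - 1)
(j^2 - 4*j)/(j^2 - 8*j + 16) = j/(j - 4)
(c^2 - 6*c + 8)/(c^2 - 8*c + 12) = (c - 4)/(c - 6)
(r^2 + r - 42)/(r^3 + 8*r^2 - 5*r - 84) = (r - 6)/(r^2 + r - 12)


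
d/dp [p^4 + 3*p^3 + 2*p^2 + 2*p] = 4*p^3 + 9*p^2 + 4*p + 2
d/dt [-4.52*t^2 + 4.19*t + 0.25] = 4.19 - 9.04*t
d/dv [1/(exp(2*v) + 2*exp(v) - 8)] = -2*(exp(v) + 1)*exp(v)/(exp(2*v) + 2*exp(v) - 8)^2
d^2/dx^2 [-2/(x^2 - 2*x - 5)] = 4*(-x^2 + 2*x + 4*(x - 1)^2 + 5)/(-x^2 + 2*x + 5)^3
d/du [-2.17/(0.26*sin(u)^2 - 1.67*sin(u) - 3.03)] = (1.1284*sin(u) - 3.6239)*cos(u)/(-0.26*sin(u)^2 + 1.67*sin(u) + 3.03)^2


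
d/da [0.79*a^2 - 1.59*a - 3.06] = 1.58*a - 1.59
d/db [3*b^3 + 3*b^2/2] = 3*b*(3*b + 1)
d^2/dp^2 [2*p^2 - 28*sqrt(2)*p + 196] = 4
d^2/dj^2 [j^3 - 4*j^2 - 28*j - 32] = 6*j - 8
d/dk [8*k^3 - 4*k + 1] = 24*k^2 - 4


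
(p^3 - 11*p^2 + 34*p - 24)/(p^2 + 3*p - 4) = (p^2 - 10*p + 24)/(p + 4)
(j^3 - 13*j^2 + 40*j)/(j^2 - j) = (j^2 - 13*j + 40)/(j - 1)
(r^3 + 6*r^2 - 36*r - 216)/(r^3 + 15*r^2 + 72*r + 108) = (r - 6)/(r + 3)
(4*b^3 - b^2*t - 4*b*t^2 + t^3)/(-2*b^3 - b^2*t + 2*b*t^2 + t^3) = (-4*b + t)/(2*b + t)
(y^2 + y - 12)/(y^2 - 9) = (y + 4)/(y + 3)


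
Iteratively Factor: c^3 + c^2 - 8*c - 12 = (c - 3)*(c^2 + 4*c + 4) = (c - 3)*(c + 2)*(c + 2)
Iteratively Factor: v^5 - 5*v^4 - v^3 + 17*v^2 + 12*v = (v - 4)*(v^4 - v^3 - 5*v^2 - 3*v) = (v - 4)*(v + 1)*(v^3 - 2*v^2 - 3*v) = v*(v - 4)*(v + 1)*(v^2 - 2*v - 3) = v*(v - 4)*(v + 1)^2*(v - 3)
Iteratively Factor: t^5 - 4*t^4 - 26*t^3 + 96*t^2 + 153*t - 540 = (t - 3)*(t^4 - t^3 - 29*t^2 + 9*t + 180) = (t - 3)^2*(t^3 + 2*t^2 - 23*t - 60) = (t - 3)^2*(t + 4)*(t^2 - 2*t - 15) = (t - 3)^2*(t + 3)*(t + 4)*(t - 5)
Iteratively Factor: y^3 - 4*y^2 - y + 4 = (y + 1)*(y^2 - 5*y + 4) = (y - 4)*(y + 1)*(y - 1)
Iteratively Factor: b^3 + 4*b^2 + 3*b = (b)*(b^2 + 4*b + 3) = b*(b + 3)*(b + 1)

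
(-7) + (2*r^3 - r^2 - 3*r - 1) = 2*r^3 - r^2 - 3*r - 8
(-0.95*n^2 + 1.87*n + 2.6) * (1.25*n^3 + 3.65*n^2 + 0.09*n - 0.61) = -1.1875*n^5 - 1.13*n^4 + 9.99*n^3 + 10.2378*n^2 - 0.9067*n - 1.586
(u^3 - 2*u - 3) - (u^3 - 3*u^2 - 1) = 3*u^2 - 2*u - 2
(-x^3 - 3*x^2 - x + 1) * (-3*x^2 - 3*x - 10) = 3*x^5 + 12*x^4 + 22*x^3 + 30*x^2 + 7*x - 10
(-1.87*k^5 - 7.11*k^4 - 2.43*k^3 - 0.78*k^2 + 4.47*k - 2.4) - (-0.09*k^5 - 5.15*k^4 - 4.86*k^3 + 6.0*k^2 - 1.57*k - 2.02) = -1.78*k^5 - 1.96*k^4 + 2.43*k^3 - 6.78*k^2 + 6.04*k - 0.38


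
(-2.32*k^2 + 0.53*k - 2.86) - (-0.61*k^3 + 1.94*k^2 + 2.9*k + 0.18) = 0.61*k^3 - 4.26*k^2 - 2.37*k - 3.04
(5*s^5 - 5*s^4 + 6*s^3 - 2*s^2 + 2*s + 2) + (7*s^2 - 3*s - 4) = 5*s^5 - 5*s^4 + 6*s^3 + 5*s^2 - s - 2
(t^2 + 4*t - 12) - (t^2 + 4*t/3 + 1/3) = 8*t/3 - 37/3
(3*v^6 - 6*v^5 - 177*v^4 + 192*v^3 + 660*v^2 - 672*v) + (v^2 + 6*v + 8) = 3*v^6 - 6*v^5 - 177*v^4 + 192*v^3 + 661*v^2 - 666*v + 8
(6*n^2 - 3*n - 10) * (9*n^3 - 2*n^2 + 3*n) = 54*n^5 - 39*n^4 - 66*n^3 + 11*n^2 - 30*n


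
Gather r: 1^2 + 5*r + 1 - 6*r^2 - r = -6*r^2 + 4*r + 2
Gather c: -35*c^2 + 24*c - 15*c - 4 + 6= -35*c^2 + 9*c + 2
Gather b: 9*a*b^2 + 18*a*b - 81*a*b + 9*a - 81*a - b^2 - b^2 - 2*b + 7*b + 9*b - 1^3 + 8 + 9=-72*a + b^2*(9*a - 2) + b*(14 - 63*a) + 16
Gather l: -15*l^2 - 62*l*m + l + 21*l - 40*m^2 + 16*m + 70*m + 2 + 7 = -15*l^2 + l*(22 - 62*m) - 40*m^2 + 86*m + 9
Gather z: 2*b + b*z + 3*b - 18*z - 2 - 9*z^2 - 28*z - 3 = 5*b - 9*z^2 + z*(b - 46) - 5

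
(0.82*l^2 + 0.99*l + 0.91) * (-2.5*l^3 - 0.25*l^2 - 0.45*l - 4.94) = -2.05*l^5 - 2.68*l^4 - 2.8915*l^3 - 4.7238*l^2 - 5.3001*l - 4.4954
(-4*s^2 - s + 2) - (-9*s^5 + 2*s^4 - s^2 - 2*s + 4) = 9*s^5 - 2*s^4 - 3*s^2 + s - 2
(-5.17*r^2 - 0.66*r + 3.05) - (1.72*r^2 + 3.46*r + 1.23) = -6.89*r^2 - 4.12*r + 1.82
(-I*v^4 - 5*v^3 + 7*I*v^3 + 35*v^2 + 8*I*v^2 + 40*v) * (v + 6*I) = -I*v^5 + v^4 + 7*I*v^4 - 7*v^3 - 22*I*v^3 - 8*v^2 + 210*I*v^2 + 240*I*v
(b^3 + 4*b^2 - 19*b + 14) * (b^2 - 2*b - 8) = b^5 + 2*b^4 - 35*b^3 + 20*b^2 + 124*b - 112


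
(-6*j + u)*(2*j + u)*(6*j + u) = -72*j^3 - 36*j^2*u + 2*j*u^2 + u^3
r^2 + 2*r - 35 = (r - 5)*(r + 7)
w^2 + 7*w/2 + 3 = (w + 3/2)*(w + 2)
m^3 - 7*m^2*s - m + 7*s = (m - 1)*(m + 1)*(m - 7*s)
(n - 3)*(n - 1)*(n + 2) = n^3 - 2*n^2 - 5*n + 6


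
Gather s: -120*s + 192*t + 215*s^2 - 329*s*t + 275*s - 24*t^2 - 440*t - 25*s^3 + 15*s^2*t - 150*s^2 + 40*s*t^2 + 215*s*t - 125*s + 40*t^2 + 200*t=-25*s^3 + s^2*(15*t + 65) + s*(40*t^2 - 114*t + 30) + 16*t^2 - 48*t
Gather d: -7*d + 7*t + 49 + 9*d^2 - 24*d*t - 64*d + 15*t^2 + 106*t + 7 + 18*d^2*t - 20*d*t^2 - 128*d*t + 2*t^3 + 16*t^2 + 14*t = d^2*(18*t + 9) + d*(-20*t^2 - 152*t - 71) + 2*t^3 + 31*t^2 + 127*t + 56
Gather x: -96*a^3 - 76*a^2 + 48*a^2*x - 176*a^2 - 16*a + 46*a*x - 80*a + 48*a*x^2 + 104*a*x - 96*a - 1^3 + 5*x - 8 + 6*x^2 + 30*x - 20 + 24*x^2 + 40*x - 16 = -96*a^3 - 252*a^2 - 192*a + x^2*(48*a + 30) + x*(48*a^2 + 150*a + 75) - 45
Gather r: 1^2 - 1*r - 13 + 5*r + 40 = 4*r + 28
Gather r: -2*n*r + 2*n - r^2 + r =2*n - r^2 + r*(1 - 2*n)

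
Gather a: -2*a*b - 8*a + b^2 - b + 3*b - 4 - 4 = a*(-2*b - 8) + b^2 + 2*b - 8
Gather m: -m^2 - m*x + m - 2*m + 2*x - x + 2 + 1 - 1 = -m^2 + m*(-x - 1) + x + 2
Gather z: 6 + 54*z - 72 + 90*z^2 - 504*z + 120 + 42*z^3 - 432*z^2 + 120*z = 42*z^3 - 342*z^2 - 330*z + 54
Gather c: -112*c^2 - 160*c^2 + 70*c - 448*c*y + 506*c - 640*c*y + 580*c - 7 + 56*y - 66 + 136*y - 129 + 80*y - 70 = -272*c^2 + c*(1156 - 1088*y) + 272*y - 272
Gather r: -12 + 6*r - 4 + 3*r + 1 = 9*r - 15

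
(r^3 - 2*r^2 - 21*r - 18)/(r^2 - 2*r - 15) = (r^2 - 5*r - 6)/(r - 5)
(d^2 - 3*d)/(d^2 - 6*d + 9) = d/(d - 3)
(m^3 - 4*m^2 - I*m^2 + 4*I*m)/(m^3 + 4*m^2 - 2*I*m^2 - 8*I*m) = (m^2 - m*(4 + I) + 4*I)/(m^2 + 2*m*(2 - I) - 8*I)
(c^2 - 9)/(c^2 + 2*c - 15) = (c + 3)/(c + 5)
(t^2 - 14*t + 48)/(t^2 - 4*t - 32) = (t - 6)/(t + 4)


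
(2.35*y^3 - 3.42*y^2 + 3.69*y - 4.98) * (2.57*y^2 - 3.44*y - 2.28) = 6.0395*y^5 - 16.8734*y^4 + 15.8901*y^3 - 17.6946*y^2 + 8.718*y + 11.3544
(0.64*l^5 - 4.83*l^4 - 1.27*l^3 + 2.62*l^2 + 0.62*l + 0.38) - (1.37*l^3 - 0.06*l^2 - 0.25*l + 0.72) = 0.64*l^5 - 4.83*l^4 - 2.64*l^3 + 2.68*l^2 + 0.87*l - 0.34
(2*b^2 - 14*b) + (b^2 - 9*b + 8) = 3*b^2 - 23*b + 8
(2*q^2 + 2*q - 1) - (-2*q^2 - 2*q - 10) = 4*q^2 + 4*q + 9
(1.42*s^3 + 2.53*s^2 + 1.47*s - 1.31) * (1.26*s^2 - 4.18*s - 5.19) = 1.7892*s^5 - 2.7478*s^4 - 16.093*s^3 - 20.9259*s^2 - 2.1535*s + 6.7989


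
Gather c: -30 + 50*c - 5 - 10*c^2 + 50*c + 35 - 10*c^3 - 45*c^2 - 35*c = -10*c^3 - 55*c^2 + 65*c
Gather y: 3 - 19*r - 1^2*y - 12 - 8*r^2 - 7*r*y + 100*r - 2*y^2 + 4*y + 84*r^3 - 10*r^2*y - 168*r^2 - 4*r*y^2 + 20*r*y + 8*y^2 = 84*r^3 - 176*r^2 + 81*r + y^2*(6 - 4*r) + y*(-10*r^2 + 13*r + 3) - 9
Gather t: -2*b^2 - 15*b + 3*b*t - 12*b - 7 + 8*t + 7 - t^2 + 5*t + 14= -2*b^2 - 27*b - t^2 + t*(3*b + 13) + 14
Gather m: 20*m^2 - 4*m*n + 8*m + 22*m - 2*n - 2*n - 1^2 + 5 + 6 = 20*m^2 + m*(30 - 4*n) - 4*n + 10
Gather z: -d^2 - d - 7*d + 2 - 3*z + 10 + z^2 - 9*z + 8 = -d^2 - 8*d + z^2 - 12*z + 20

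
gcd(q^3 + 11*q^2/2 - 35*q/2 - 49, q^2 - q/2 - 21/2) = q - 7/2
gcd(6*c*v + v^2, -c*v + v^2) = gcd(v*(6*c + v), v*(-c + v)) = v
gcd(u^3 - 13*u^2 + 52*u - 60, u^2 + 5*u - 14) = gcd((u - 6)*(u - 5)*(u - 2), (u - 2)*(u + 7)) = u - 2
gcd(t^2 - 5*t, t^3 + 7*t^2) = t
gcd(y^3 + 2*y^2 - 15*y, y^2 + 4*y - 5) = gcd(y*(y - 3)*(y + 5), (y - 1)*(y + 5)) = y + 5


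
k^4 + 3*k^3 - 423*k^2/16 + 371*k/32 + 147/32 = (k - 7/2)*(k - 3/4)*(k + 1/4)*(k + 7)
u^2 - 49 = (u - 7)*(u + 7)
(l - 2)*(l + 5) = l^2 + 3*l - 10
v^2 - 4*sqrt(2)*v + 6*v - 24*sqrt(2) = (v + 6)*(v - 4*sqrt(2))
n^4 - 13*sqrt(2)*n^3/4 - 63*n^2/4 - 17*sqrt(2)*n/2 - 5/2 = (n - 5*sqrt(2))*(n + sqrt(2)/2)*(sqrt(2)*n/2 + 1)*(sqrt(2)*n + 1/2)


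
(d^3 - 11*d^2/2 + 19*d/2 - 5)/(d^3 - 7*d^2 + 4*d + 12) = (2*d^2 - 7*d + 5)/(2*(d^2 - 5*d - 6))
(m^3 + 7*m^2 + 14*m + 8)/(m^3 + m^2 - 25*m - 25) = (m^2 + 6*m + 8)/(m^2 - 25)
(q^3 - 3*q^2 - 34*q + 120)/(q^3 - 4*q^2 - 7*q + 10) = (q^2 + 2*q - 24)/(q^2 + q - 2)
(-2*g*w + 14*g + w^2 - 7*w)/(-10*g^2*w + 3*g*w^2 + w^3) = (w - 7)/(w*(5*g + w))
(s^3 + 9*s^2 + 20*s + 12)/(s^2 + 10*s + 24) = (s^2 + 3*s + 2)/(s + 4)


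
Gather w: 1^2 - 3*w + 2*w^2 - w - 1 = 2*w^2 - 4*w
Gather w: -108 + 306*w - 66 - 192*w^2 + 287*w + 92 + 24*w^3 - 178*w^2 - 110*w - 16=24*w^3 - 370*w^2 + 483*w - 98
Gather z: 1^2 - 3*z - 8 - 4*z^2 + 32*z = -4*z^2 + 29*z - 7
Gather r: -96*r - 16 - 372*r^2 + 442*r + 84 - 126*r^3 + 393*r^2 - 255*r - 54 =-126*r^3 + 21*r^2 + 91*r + 14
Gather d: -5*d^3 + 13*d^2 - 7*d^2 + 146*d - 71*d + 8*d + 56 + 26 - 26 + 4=-5*d^3 + 6*d^2 + 83*d + 60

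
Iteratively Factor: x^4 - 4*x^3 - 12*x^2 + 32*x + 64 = (x + 2)*(x^3 - 6*x^2 + 32) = (x - 4)*(x + 2)*(x^2 - 2*x - 8) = (x - 4)^2*(x + 2)*(x + 2)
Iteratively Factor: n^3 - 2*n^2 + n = (n - 1)*(n^2 - n) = (n - 1)^2*(n)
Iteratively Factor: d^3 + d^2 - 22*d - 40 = (d + 4)*(d^2 - 3*d - 10) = (d - 5)*(d + 4)*(d + 2)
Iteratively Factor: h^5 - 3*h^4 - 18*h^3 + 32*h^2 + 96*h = (h + 3)*(h^4 - 6*h^3 + 32*h) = (h - 4)*(h + 3)*(h^3 - 2*h^2 - 8*h) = (h - 4)*(h + 2)*(h + 3)*(h^2 - 4*h) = h*(h - 4)*(h + 2)*(h + 3)*(h - 4)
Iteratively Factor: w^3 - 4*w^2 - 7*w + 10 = (w - 5)*(w^2 + w - 2) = (w - 5)*(w - 1)*(w + 2)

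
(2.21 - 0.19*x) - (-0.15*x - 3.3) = 5.51 - 0.04*x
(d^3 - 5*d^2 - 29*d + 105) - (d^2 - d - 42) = d^3 - 6*d^2 - 28*d + 147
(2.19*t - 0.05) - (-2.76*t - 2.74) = 4.95*t + 2.69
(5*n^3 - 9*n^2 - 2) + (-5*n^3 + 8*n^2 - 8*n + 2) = -n^2 - 8*n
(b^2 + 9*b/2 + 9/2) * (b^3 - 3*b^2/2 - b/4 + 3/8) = b^5 + 3*b^4 - 5*b^3/2 - 15*b^2/2 + 9*b/16 + 27/16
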